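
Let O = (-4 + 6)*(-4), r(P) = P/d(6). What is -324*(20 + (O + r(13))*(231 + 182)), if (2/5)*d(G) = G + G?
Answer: 5030154/5 ≈ 1.0060e+6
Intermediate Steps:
d(G) = 5*G (d(G) = 5*(G + G)/2 = 5*(2*G)/2 = 5*G)
r(P) = P/30 (r(P) = P/((5*6)) = P/30)
O = -8 (O = 2*(-4) = -8)
-324*(20 + (O + r(13))*(231 + 182)) = -324*(20 + (-8 + (1/30)*13)*(231 + 182)) = -324*(20 + (-8 + 13/30)*413) = -324*(20 - 227/30*413) = -324*(20 - 93751/30) = -324*(-93151/30) = 5030154/5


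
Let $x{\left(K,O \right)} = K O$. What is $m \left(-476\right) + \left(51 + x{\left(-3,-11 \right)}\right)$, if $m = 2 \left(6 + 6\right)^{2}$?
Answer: $-137004$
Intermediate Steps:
$m = 288$ ($m = 2 \cdot 12^{2} = 2 \cdot 144 = 288$)
$m \left(-476\right) + \left(51 + x{\left(-3,-11 \right)}\right) = 288 \left(-476\right) + \left(51 - -33\right) = -137088 + \left(51 + 33\right) = -137088 + 84 = -137004$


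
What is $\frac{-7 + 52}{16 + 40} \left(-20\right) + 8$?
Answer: $- \frac{113}{14} \approx -8.0714$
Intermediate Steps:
$\frac{-7 + 52}{16 + 40} \left(-20\right) + 8 = \frac{45}{56} \left(-20\right) + 8 = - \frac{225}{14} + 8 = - \frac{113}{14}$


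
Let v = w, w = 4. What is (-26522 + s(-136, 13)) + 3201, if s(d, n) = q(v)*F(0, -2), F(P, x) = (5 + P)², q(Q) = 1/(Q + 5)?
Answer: -209864/9 ≈ -23318.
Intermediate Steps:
v = 4
q(Q) = 1/(5 + Q)
s(d, n) = 25/9 (s(d, n) = (5 + 0)²/(5 + 4) = 5²/9 = (⅑)*25 = 25/9)
(-26522 + s(-136, 13)) + 3201 = (-26522 + 25/9) + 3201 = -238673/9 + 3201 = -209864/9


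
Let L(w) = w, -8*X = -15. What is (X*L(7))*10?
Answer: 525/4 ≈ 131.25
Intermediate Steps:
X = 15/8 (X = -⅛*(-15) = 15/8 ≈ 1.8750)
(X*L(7))*10 = ((15/8)*7)*10 = (105/8)*10 = 525/4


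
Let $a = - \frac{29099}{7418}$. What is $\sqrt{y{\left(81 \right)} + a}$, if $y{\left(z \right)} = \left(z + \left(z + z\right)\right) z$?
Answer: $\frac{\sqrt{1082875152110}}{7418} \approx 140.28$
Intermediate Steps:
$a = - \frac{29099}{7418}$ ($a = \left(-29099\right) \frac{1}{7418} = - \frac{29099}{7418} \approx -3.9228$)
$y{\left(z \right)} = 3 z^{2}$ ($y{\left(z \right)} = \left(z + 2 z\right) z = 3 z z = 3 z^{2}$)
$\sqrt{y{\left(81 \right)} + a} = \sqrt{3 \cdot 81^{2} - \frac{29099}{7418}} = \sqrt{3 \cdot 6561 - \frac{29099}{7418}} = \sqrt{19683 - \frac{29099}{7418}} = \sqrt{\frac{145979395}{7418}} = \frac{\sqrt{1082875152110}}{7418}$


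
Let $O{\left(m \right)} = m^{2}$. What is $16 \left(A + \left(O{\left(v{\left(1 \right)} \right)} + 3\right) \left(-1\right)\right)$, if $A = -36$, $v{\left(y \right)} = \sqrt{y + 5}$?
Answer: $-720$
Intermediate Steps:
$v{\left(y \right)} = \sqrt{5 + y}$
$16 \left(A + \left(O{\left(v{\left(1 \right)} \right)} + 3\right) \left(-1\right)\right) = 16 \left(-36 + \left(\left(\sqrt{5 + 1}\right)^{2} + 3\right) \left(-1\right)\right) = 16 \left(-36 + \left(\left(\sqrt{6}\right)^{2} + 3\right) \left(-1\right)\right) = 16 \left(-36 + \left(6 + 3\right) \left(-1\right)\right) = 16 \left(-36 + 9 \left(-1\right)\right) = 16 \left(-36 - 9\right) = 16 \left(-45\right) = -720$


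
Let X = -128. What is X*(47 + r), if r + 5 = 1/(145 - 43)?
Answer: -274240/51 ≈ -5377.3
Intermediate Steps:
r = -509/102 (r = -5 + 1/(145 - 43) = -5 + 1/102 = -509/102 ≈ -4.9902)
X*(47 + r) = -128*(47 - 509/102) = -128*4285/102 = -274240/51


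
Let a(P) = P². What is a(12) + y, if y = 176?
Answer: 320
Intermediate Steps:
a(12) + y = 12² + 176 = 144 + 176 = 320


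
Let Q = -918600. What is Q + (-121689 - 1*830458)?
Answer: -1870747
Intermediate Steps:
Q + (-121689 - 1*830458) = -918600 + (-121689 - 1*830458) = -918600 + (-121689 - 830458) = -918600 - 952147 = -1870747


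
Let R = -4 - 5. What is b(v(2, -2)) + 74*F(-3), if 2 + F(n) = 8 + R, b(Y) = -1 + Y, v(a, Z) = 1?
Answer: -222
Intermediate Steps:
R = -9
F(n) = -3 (F(n) = -2 + (8 - 9) = -2 - 1 = -3)
b(v(2, -2)) + 74*F(-3) = (-1 + 1) + 74*(-3) = 0 - 222 = -222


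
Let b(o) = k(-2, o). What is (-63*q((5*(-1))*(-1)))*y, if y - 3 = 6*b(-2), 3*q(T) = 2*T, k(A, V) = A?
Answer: 1890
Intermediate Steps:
b(o) = -2
q(T) = 2*T/3 (q(T) = (2*T)/3 = 2*T/3)
y = -9 (y = 3 + 6*(-2) = 3 - 12 = -9)
(-63*q((5*(-1))*(-1)))*y = -42*(5*(-1))*(-1)*(-9) = -42*(-5*(-1))*(-9) = -42*5*(-9) = -63*10/3*(-9) = -210*(-9) = 1890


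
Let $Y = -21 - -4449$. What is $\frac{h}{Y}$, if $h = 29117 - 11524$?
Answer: $\frac{17593}{4428} \approx 3.9731$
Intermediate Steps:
$Y = 4428$ ($Y = -21 + 4449 = 4428$)
$h = 17593$ ($h = 29117 - 11524 = 17593$)
$\frac{h}{Y} = \frac{17593}{4428}$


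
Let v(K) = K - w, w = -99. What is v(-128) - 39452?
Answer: -39481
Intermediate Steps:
v(K) = 99 + K (v(K) = K - 1*(-99) = K + 99 = 99 + K)
v(-128) - 39452 = (99 - 128) - 39452 = -29 - 39452 = -39481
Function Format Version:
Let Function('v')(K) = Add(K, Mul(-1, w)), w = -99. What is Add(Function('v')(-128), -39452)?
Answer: -39481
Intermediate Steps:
Function('v')(K) = Add(99, K) (Function('v')(K) = Add(K, Mul(-1, -99)) = Add(K, 99) = Add(99, K))
Add(Function('v')(-128), -39452) = Add(Add(99, -128), -39452) = Add(-29, -39452) = -39481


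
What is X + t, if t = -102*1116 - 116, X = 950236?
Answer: 836288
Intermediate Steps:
t = -113948 (t = -113832 - 116 = -113948)
X + t = 950236 - 113948 = 836288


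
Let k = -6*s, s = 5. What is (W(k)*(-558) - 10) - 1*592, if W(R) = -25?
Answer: 13348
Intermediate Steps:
k = -30 (k = -6*5 = -30)
(W(k)*(-558) - 10) - 1*592 = (-25*(-558) - 10) - 1*592 = (13950 - 10) - 592 = 13940 - 592 = 13348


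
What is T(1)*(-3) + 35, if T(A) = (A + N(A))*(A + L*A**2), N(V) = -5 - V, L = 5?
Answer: 125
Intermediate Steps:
T(A) = -25*A**2 - 5*A (T(A) = (A + (-5 - A))*(A + 5*A**2) = -5*(A + 5*A**2) = -25*A**2 - 5*A)
T(1)*(-3) + 35 = (5*1*(-1 - 5*1))*(-3) + 35 = (5*1*(-1 - 5))*(-3) + 35 = (5*1*(-6))*(-3) + 35 = -30*(-3) + 35 = 90 + 35 = 125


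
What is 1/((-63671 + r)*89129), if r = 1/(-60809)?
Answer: -60809/345086974069360 ≈ -1.7621e-10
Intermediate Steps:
r = -1/60809 ≈ -1.6445e-5
1/((-63671 + r)*89129) = 1/(-63671 - 1/60809*89129) = (1/89129)/(-3871769840/60809) = -60809/3871769840*1/89129 = -60809/345086974069360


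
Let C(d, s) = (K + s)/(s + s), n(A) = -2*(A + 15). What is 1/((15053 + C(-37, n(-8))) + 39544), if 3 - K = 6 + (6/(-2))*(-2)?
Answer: 28/1528739 ≈ 1.8316e-5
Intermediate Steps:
K = -9 (K = 3 - (6 + (6/(-2))*(-2)) = 3 - (6 + (6*(-1/2))*(-2)) = 3 - (6 - 3*(-2)) = 3 - (6 + 6) = 3 - 1*12 = 3 - 12 = -9)
n(A) = -30 - 2*A (n(A) = -2*(15 + A) = -30 - 2*A)
C(d, s) = (-9 + s)/(2*s) (C(d, s) = (-9 + s)/(s + s) = (-9 + s)/((2*s)) = (-9 + s)*(1/(2*s)) = (-9 + s)/(2*s))
1/((15053 + C(-37, n(-8))) + 39544) = 1/((15053 + (-9 + (-30 - 2*(-8)))/(2*(-30 - 2*(-8)))) + 39544) = 1/((15053 + (-9 + (-30 + 16))/(2*(-30 + 16))) + 39544) = 1/((15053 + (1/2)*(-9 - 14)/(-14)) + 39544) = 1/((15053 + (1/2)*(-1/14)*(-23)) + 39544) = 1/((15053 + 23/28) + 39544) = 1/(421507/28 + 39544) = 1/(1528739/28) = 28/1528739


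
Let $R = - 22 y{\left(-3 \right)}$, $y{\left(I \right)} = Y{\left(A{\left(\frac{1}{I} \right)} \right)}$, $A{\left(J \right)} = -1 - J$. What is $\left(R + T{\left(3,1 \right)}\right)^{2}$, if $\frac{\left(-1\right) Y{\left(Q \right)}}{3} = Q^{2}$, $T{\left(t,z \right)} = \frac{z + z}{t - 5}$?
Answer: $\frac{7225}{9} \approx 802.78$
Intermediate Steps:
$T{\left(t,z \right)} = \frac{2 z}{-5 + t}$
$Y{\left(Q \right)} = - 3 Q^{2}$
$y{\left(I \right)} = - 3 \left(-1 - \frac{1}{I}\right)^{2}$
$R = \frac{88}{3}$ ($R = - 22 \left(- \frac{3 \left(1 - 3\right)^{2}}{9}\right) = - 22 \left(\left(-3\right) \frac{1}{9} \left(-2\right)^{2}\right) = - 22 \left(\left(-3\right) \frac{1}{9} \cdot 4\right) = \left(-22\right) \left(- \frac{4}{3}\right) = \frac{88}{3} \approx 29.333$)
$\left(R + T{\left(3,1 \right)}\right)^{2} = \left(\frac{88}{3} + 2 \cdot 1 \frac{1}{-5 + 3}\right)^{2} = \left(\frac{88}{3} + 2 \cdot 1 \frac{1}{-2}\right)^{2} = \left(\frac{88}{3} + 2 \cdot 1 \left(- \frac{1}{2}\right)\right)^{2} = \left(\frac{88}{3} - 1\right)^{2} = \left(\frac{85}{3}\right)^{2} = \frac{7225}{9}$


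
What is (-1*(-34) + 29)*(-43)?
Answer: -2709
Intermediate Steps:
(-1*(-34) + 29)*(-43) = (34 + 29)*(-43) = 63*(-43) = -2709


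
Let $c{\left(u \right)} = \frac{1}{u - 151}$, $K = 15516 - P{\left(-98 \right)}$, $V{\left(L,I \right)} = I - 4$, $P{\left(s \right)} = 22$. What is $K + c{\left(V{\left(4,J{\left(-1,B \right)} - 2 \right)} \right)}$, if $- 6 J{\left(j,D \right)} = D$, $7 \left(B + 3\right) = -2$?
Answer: $\frac{101811032}{6571} \approx 15494.0$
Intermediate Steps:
$B = - \frac{23}{7}$ ($B = -3 + \frac{1}{7} \left(-2\right) = -3 - \frac{2}{7} = - \frac{23}{7} \approx -3.2857$)
$J{\left(j,D \right)} = - \frac{D}{6}$
$V{\left(L,I \right)} = -4 + I$
$K = 15494$ ($K = 15516 - 22 = 15494$)
$c{\left(u \right)} = \frac{1}{-151 + u}$
$K + c{\left(V{\left(4,J{\left(-1,B \right)} - 2 \right)} \right)} = 15494 + \frac{1}{-151 - \frac{229}{42}} = 15494 + \frac{1}{- \frac{6571}{42}} = 15494 - \frac{42}{6571} = \frac{101811032}{6571}$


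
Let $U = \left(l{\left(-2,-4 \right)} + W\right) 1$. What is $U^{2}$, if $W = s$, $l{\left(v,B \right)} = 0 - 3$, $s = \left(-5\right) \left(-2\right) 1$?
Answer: $49$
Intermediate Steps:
$s = 10$ ($s = 10 \cdot 1 = 10$)
$l{\left(v,B \right)} = -3$ ($l{\left(v,B \right)} = 0 - 3 = -3$)
$W = 10$
$U = 7$ ($U = \left(-3 + 10\right) 1 = 7 \cdot 1 = 7$)
$U^{2} = 7^{2} = 49$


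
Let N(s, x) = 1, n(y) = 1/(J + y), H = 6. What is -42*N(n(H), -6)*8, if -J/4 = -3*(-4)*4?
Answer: -336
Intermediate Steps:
J = -192 (J = -4*(-3*(-4))*4 = -48*4 = -4*48 = -192)
n(y) = 1/(-192 + y)
-42*N(n(H), -6)*8 = -42*1*8 = -42*8 = -336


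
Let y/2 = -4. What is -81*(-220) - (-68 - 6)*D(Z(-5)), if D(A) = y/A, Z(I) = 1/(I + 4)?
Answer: 18412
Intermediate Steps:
y = -8 (y = 2*(-4) = -8)
Z(I) = 1/(4 + I)
D(A) = -8/A
-81*(-220) - (-68 - 6)*D(Z(-5)) = -81*(-220) - (-68 - 6)*(-8/(1/(4 - 5))) = 17820 - (-74)*(-8/(1/(-1))) = 17820 - (-74)*(-8/(-1)) = 17820 - (-74)*(-8*(-1)) = 17820 - (-74)*8 = 17820 - 1*(-592) = 17820 + 592 = 18412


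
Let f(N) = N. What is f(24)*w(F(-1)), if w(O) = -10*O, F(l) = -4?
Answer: 960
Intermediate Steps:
f(24)*w(F(-1)) = 24*(-10*(-4)) = 24*40 = 960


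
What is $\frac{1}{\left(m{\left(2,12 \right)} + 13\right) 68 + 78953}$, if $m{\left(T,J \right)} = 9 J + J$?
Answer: $\frac{1}{87997} \approx 1.1364 \cdot 10^{-5}$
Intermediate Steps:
$m{\left(T,J \right)} = 10 J$
$\frac{1}{\left(m{\left(2,12 \right)} + 13\right) 68 + 78953} = \frac{1}{\left(10 \cdot 12 + 13\right) 68 + 78953} = \frac{1}{\left(120 + 13\right) 68 + 78953} = \frac{1}{133 \cdot 68 + 78953} = \frac{1}{9044 + 78953} = \frac{1}{87997}$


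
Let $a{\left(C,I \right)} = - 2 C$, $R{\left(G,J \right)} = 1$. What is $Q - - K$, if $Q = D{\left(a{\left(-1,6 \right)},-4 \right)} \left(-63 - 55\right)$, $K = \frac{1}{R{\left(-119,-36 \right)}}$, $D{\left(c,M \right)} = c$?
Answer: $-235$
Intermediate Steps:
$K = 1$ ($K = 1^{-1} = 1$)
$Q = -236$ ($Q = \left(-2\right) \left(-1\right) \left(-63 - 55\right) = 2 \left(-118\right) = -236$)
$Q - - K = -236 - \left(-1\right) 1 = -236 - -1 = -236 + 1 = -235$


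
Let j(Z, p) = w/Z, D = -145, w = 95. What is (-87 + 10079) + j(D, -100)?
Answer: 289749/29 ≈ 9991.3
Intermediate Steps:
j(Z, p) = 95/Z
(-87 + 10079) + j(D, -100) = (-87 + 10079) + 95/(-145) = 9992 + 95*(-1/145) = 9992 - 19/29 = 289749/29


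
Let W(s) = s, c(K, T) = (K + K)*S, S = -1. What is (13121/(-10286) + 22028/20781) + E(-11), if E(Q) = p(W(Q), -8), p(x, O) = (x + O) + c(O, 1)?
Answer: -687347591/213753366 ≈ -3.2156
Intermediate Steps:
c(K, T) = -2*K (c(K, T) = (K + K)*(-1) = (2*K)*(-1) = -2*K)
p(x, O) = x - O (p(x, O) = (x + O) - 2*O = (O + x) - 2*O = x - O)
E(Q) = 8 + Q (E(Q) = Q - 1*(-8) = Q + 8 = 8 + Q)
(13121/(-10286) + 22028/20781) + E(-11) = (13121/(-10286) + 22028/20781) + (8 - 11) = (13121*(-1/10286) + 22028*(1/20781)) - 3 = (-13121/10286 + 22028/20781) - 3 = -46087493/213753366 - 3 = -687347591/213753366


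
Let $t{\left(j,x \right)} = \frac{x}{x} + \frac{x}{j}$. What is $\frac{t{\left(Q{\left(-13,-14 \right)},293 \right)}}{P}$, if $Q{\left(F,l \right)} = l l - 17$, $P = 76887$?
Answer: $\frac{472}{13762773} \approx 3.4295 \cdot 10^{-5}$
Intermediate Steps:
$Q{\left(F,l \right)} = -17 + l^{2}$ ($Q{\left(F,l \right)} = l^{2} - 17 = -17 + l^{2}$)
$t{\left(j,x \right)} = 1 + \frac{x}{j}$
$\frac{t{\left(Q{\left(-13,-14 \right)},293 \right)}}{P} = \frac{\frac{1}{-17 + \left(-14\right)^{2}} \left(\left(-17 + \left(-14\right)^{2}\right) + 293\right)}{76887} = \frac{\left(-17 + 196\right) + 293}{-17 + 196} \cdot \frac{1}{76887} = \frac{179 + 293}{179} \cdot \frac{1}{76887} = \frac{1}{179} \cdot 472 \cdot \frac{1}{76887} = \frac{472}{179} \cdot \frac{1}{76887} = \frac{472}{13762773}$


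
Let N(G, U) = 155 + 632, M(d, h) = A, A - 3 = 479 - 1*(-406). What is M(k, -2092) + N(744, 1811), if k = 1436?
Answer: 1675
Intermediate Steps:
A = 888 (A = 3 + (479 - 1*(-406)) = 3 + (479 + 406) = 3 + 885 = 888)
M(d, h) = 888
N(G, U) = 787
M(k, -2092) + N(744, 1811) = 888 + 787 = 1675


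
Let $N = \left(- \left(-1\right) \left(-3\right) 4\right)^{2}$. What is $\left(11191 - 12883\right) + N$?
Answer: $-1548$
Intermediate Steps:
$N = 144$ ($N = \left(\left(-1\right) 3 \cdot 4\right)^{2} = \left(\left(-3\right) 4\right)^{2} = \left(-12\right)^{2} = 144$)
$\left(11191 - 12883\right) + N = \left(11191 - 12883\right) + 144 = -1692 + 144 = -1548$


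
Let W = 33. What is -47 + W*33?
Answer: 1042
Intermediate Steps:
-47 + W*33 = -47 + 33*33 = -47 + 1089 = 1042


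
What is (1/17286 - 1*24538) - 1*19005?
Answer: -752684297/17286 ≈ -43543.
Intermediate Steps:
(1/17286 - 1*24538) - 1*19005 = (1/17286 - 24538) - 19005 = -424163867/17286 - 19005 = -752684297/17286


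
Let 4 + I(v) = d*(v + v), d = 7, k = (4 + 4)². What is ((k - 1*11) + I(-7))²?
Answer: 2401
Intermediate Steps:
k = 64 (k = 8² = 64)
I(v) = -4 + 14*v (I(v) = -4 + 7*(v + v) = -4 + 7*(2*v) = -4 + 14*v)
((k - 1*11) + I(-7))² = ((64 - 1*11) + (-4 + 14*(-7)))² = ((64 - 11) + (-4 - 98))² = (53 - 102)² = (-49)² = 2401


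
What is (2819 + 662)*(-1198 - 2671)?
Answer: -13467989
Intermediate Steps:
(2819 + 662)*(-1198 - 2671) = 3481*(-3869) = -13467989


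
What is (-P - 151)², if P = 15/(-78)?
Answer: 15374241/676 ≈ 22743.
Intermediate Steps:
P = -5/26 (P = 15*(-1/78) = -5/26 ≈ -0.19231)
(-P - 151)² = (-1*(-5/26) - 151)² = (5/26 - 151)² = (-3921/26)² = 15374241/676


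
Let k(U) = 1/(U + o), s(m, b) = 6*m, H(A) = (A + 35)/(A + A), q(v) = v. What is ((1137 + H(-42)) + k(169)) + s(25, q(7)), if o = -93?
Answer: 146729/114 ≈ 1287.1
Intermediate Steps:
H(A) = (35 + A)/(2*A) (H(A) = (35 + A)/((2*A)) = (35 + A)*(1/(2*A)) = (35 + A)/(2*A))
k(U) = 1/(-93 + U) (k(U) = 1/(U - 93) = 1/(-93 + U))
((1137 + H(-42)) + k(169)) + s(25, q(7)) = ((1137 + (½)*(35 - 42)/(-42)) + 1/(-93 + 169)) + 6*25 = ((1137 + (½)*(-1/42)*(-7)) + 1/76) + 150 = ((1137 + 1/12) + 1/76) + 150 = (13645/12 + 1/76) + 150 = 129629/114 + 150 = 146729/114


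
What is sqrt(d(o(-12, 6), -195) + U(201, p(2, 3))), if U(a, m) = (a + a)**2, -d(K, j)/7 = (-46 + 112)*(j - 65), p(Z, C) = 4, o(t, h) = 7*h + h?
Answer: 2*sqrt(70431) ≈ 530.78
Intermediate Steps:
o(t, h) = 8*h
d(K, j) = 30030 - 462*j (d(K, j) = -7*(-46 + 112)*(j - 65) = -462*(-65 + j) = -7*(-4290 + 66*j) = 30030 - 462*j)
U(a, m) = 4*a**2 (U(a, m) = (2*a)**2 = 4*a**2)
sqrt(d(o(-12, 6), -195) + U(201, p(2, 3))) = sqrt((30030 - 462*(-195)) + 4*201**2) = sqrt((30030 + 90090) + 4*40401) = sqrt(120120 + 161604) = sqrt(281724) = 2*sqrt(70431)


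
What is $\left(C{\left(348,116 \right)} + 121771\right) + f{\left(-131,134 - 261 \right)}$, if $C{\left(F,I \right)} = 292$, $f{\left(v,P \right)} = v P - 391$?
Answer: $138309$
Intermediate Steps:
$f{\left(v,P \right)} = -391 + P v$ ($f{\left(v,P \right)} = P v - 391 = -391 + P v$)
$\left(C{\left(348,116 \right)} + 121771\right) + f{\left(-131,134 - 261 \right)} = \left(292 + 121771\right) - \left(391 - \left(134 - 261\right) \left(-131\right)\right) = 122063 - \left(391 - \left(134 - 261\right) \left(-131\right)\right) = 122063 - -16246 = 122063 + \left(-391 + 16637\right) = 122063 + 16246 = 138309$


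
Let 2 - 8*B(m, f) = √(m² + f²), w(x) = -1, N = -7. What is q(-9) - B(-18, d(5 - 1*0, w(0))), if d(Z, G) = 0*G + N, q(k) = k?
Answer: -37/4 + √373/8 ≈ -6.8358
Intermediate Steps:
d(Z, G) = -7 (d(Z, G) = 0*G - 7 = 0 - 7 = -7)
B(m, f) = ¼ - √(f² + m²)/8 (B(m, f) = ¼ - √(m² + f²)/8 = ¼ - √(f² + m²)/8)
q(-9) - B(-18, d(5 - 1*0, w(0))) = -9 - (¼ - √((-7)² + (-18)²)/8) = -9 - (¼ - √(49 + 324)/8) = -9 - (¼ - √373/8) = -9 + (-¼ + √373/8) = -37/4 + √373/8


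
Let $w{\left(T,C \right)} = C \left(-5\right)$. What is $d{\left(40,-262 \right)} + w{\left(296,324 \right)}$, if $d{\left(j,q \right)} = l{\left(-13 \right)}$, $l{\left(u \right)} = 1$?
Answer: $-1619$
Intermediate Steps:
$d{\left(j,q \right)} = 1$
$w{\left(T,C \right)} = - 5 C$
$d{\left(40,-262 \right)} + w{\left(296,324 \right)} = 1 - 1620 = -1619$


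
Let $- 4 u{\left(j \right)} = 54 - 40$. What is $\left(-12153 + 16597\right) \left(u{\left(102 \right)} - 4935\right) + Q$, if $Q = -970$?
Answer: $-21947664$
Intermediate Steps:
$u{\left(j \right)} = - \frac{7}{2}$ ($u{\left(j \right)} = - \frac{54 - 40}{4} = \left(- \frac{1}{4}\right) 14 = - \frac{7}{2}$)
$\left(-12153 + 16597\right) \left(u{\left(102 \right)} - 4935\right) + Q = \left(-12153 + 16597\right) \left(- \frac{7}{2} - 4935\right) - 970 = 4444 \left(- \frac{9877}{2}\right) - 970 = -21946694 - 970 = -21947664$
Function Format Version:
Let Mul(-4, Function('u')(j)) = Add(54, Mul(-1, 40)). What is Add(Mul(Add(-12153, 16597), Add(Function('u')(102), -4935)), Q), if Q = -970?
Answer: -21947664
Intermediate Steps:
Function('u')(j) = Rational(-7, 2) (Function('u')(j) = Mul(Rational(-1, 4), Add(54, Mul(-1, 40))) = Mul(Rational(-1, 4), Add(54, -40)) = Mul(Rational(-1, 4), 14) = Rational(-7, 2))
Add(Mul(Add(-12153, 16597), Add(Function('u')(102), -4935)), Q) = Add(Mul(Add(-12153, 16597), Add(Rational(-7, 2), -4935)), -970) = Add(Mul(4444, Rational(-9877, 2)), -970) = Add(-21946694, -970) = -21947664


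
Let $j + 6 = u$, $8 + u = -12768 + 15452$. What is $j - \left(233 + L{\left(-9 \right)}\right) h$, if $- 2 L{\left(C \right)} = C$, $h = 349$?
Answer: $- \frac{160435}{2} \approx -80218.0$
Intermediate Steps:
$L{\left(C \right)} = - \frac{C}{2}$
$u = 2676$ ($u = -8 + \left(-12768 + 15452\right) = -8 + 2684 = 2676$)
$j = 2670$ ($j = -6 + 2676 = 2670$)
$j - \left(233 + L{\left(-9 \right)}\right) h = 2670 - \left(233 - - \frac{9}{2}\right) 349 = 2670 - \left(233 + \frac{9}{2}\right) 349 = 2670 - \frac{475}{2} \cdot 349 = 2670 - \frac{165775}{2} = - \frac{160435}{2}$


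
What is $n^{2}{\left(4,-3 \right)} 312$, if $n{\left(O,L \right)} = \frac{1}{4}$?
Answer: $\frac{39}{2} \approx 19.5$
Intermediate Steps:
$n{\left(O,L \right)} = \frac{1}{4}$
$n^{2}{\left(4,-3 \right)} 312 = \left(\frac{1}{4}\right)^{2} \cdot 312 = \frac{1}{16} \cdot 312 = \frac{39}{2}$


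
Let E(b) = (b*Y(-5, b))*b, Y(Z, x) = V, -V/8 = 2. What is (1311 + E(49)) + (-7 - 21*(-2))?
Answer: -37070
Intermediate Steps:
V = -16 (V = -8*2 = -16)
Y(Z, x) = -16
E(b) = -16*b² (E(b) = (b*(-16))*b = (-16*b)*b = -16*b²)
(1311 + E(49)) + (-7 - 21*(-2)) = (1311 - 16*49²) + (-7 - 21*(-2)) = (1311 - 16*2401) + (-7 + 42) = (1311 - 38416) + 35 = -37105 + 35 = -37070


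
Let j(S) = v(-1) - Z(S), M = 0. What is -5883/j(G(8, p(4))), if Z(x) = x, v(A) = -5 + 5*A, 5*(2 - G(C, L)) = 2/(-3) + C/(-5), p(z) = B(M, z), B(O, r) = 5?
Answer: 441225/934 ≈ 472.40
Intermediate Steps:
p(z) = 5
G(C, L) = 32/15 + C/25 (G(C, L) = 2 - (2/(-3) + C/(-5))/5 = 2 - (2*(-⅓) + C*(-⅕))/5 = 2 - (-⅔ - C/5)/5 = 2 + (2/15 + C/25) = 32/15 + C/25)
j(S) = -10 - S (j(S) = (-5 + 5*(-1)) - S = (-5 - 5) - S = -10 - S)
-5883/j(G(8, p(4))) = -5883/(-10 - (32/15 + (1/25)*8)) = -5883/(-10 - (32/15 + 8/25)) = -5883/(-10 - 1*184/75) = -5883/(-10 - 184/75) = -5883/(-934/75) = -5883*(-75/934) = 441225/934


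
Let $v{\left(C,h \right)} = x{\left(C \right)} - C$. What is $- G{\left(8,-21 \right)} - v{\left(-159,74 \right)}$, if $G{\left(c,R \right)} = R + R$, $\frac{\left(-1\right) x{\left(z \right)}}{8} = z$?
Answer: $-1389$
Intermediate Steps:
$x{\left(z \right)} = - 8 z$
$v{\left(C,h \right)} = - 9 C$ ($v{\left(C,h \right)} = - 8 C - C = - 9 C$)
$G{\left(c,R \right)} = 2 R$
$- G{\left(8,-21 \right)} - v{\left(-159,74 \right)} = - 2 \left(-21\right) - \left(-9\right) \left(-159\right) = \left(-1\right) \left(-42\right) - 1431 = 42 - 1431 = -1389$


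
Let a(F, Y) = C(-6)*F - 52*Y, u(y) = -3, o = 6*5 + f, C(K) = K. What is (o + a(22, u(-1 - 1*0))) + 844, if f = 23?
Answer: 921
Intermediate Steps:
o = 53 (o = 6*5 + 23 = 30 + 23 = 53)
a(F, Y) = -52*Y - 6*F (a(F, Y) = -6*F - 52*Y = -52*Y - 6*F)
(o + a(22, u(-1 - 1*0))) + 844 = (53 + (-52*(-3) - 6*22)) + 844 = (53 + (156 - 132)) + 844 = (53 + 24) + 844 = 77 + 844 = 921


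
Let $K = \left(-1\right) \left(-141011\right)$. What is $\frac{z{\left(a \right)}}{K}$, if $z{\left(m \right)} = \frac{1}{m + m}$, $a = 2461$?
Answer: $\frac{1}{694056142} \approx 1.4408 \cdot 10^{-9}$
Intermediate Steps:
$z{\left(m \right)} = \frac{1}{2 m}$
$K = 141011$
$\frac{z{\left(a \right)}}{K} = \frac{\frac{1}{2} \cdot \frac{1}{2461}}{141011} = \frac{1}{2} \cdot \frac{1}{2461} \cdot \frac{1}{141011} = \frac{1}{4922} \cdot \frac{1}{141011} = \frac{1}{694056142}$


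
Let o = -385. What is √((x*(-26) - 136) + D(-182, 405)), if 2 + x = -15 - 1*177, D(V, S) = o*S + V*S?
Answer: I*√224727 ≈ 474.05*I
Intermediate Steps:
D(V, S) = -385*S + S*V (D(V, S) = -385*S + V*S = -385*S + S*V)
x = -194 (x = -2 + (-15 - 1*177) = -2 + (-15 - 177) = -2 - 192 = -194)
√((x*(-26) - 136) + D(-182, 405)) = √((-194*(-26) - 136) + 405*(-385 - 182)) = √((5044 - 136) + 405*(-567)) = √(4908 - 229635) = √(-224727) = I*√224727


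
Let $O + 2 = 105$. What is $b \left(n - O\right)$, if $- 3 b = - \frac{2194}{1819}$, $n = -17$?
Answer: $- \frac{87760}{1819} \approx -48.246$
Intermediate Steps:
$O = 103$ ($O = -2 + 105 = 103$)
$b = \frac{2194}{5457}$ ($b = - \frac{\left(-2194\right) \frac{1}{1819}}{3} = \left(- \frac{1}{3}\right) \left(- \frac{2194}{1819}\right) = \frac{2194}{5457} \approx 0.40205$)
$b \left(n - O\right) = \frac{2194 \left(-17 - 103\right)}{5457} = \frac{2194}{5457} \left(-120\right) = - \frac{87760}{1819}$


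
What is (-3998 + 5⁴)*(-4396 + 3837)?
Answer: 1885507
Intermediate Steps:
(-3998 + 5⁴)*(-4396 + 3837) = (-3998 + 625)*(-559) = -3373*(-559) = 1885507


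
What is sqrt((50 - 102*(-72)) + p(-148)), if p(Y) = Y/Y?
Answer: sqrt(7395) ≈ 85.994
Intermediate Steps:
p(Y) = 1
sqrt((50 - 102*(-72)) + p(-148)) = sqrt((50 - 102*(-72)) + 1) = sqrt((50 + 7344) + 1) = sqrt(7394 + 1) = sqrt(7395)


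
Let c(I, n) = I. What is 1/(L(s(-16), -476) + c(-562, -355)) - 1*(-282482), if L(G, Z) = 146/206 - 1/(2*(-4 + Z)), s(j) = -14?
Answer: 15677857396834/55500377 ≈ 2.8248e+5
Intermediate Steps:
L(G, Z) = 73/103 - 1/(-8 + 2*Z) (L(G, Z) = 146*(1/206) - 1/(-8 + 2*Z) = 73/103 - 1/(-8 + 2*Z))
1/(L(s(-16), -476) + c(-562, -355)) - 1*(-282482) = 1/((-687 + 146*(-476))/(206*(-4 - 476)) - 562) - 1*(-282482) = 1/((1/206)*(-687 - 69496)/(-480) - 562) + 282482 = 1/((1/206)*(-1/480)*(-70183) - 562) + 282482 = 1/(70183/98880 - 562) + 282482 = 1/(-55500377/98880) + 282482 = -98880/55500377 + 282482 = 15677857396834/55500377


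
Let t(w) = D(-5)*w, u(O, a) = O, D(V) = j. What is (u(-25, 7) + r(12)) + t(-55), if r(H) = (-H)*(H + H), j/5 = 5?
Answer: -1688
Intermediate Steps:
j = 25 (j = 5*5 = 25)
D(V) = 25
t(w) = 25*w
r(H) = -2*H**2 (r(H) = (-H)*(2*H) = -2*H**2)
(u(-25, 7) + r(12)) + t(-55) = (-25 - 2*12**2) + 25*(-55) = (-25 - 2*144) - 1375 = (-25 - 288) - 1375 = -313 - 1375 = -1688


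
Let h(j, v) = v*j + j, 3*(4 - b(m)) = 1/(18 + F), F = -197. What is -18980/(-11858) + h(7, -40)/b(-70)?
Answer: -121257617/1820203 ≈ -66.618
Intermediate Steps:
b(m) = 2149/537 (b(m) = 4 - 1/(3*(18 - 197)) = 4 - 1/3/(-179) = 4 - 1/3*(-1/179) = 4 + 1/537 = 2149/537)
h(j, v) = j + j*v (h(j, v) = j*v + j = j + j*v)
-18980/(-11858) + h(7, -40)/b(-70) = -18980/(-11858) + (7*(1 - 40))/(2149/537) = -18980*(-1/11858) + (7*(-39))*(537/2149) = 9490/5929 - 273*537/2149 = 9490/5929 - 20943/307 = -121257617/1820203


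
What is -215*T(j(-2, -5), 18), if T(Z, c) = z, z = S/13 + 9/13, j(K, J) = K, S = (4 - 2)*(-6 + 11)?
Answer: -4085/13 ≈ -314.23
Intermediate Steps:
S = 10 (S = 2*5 = 10)
z = 19/13 (z = 10/13 + 9/13 = 19/13 ≈ 1.4615)
T(Z, c) = 19/13
-215*T(j(-2, -5), 18) = -215*19/13 = -4085/13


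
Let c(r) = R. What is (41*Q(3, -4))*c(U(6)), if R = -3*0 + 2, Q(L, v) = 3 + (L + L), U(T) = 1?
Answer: 738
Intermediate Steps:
Q(L, v) = 3 + 2*L
R = 2 (R = 0 + 2 = 2)
c(r) = 2
(41*Q(3, -4))*c(U(6)) = (41*(3 + 2*3))*2 = (41*(3 + 6))*2 = (41*9)*2 = 369*2 = 738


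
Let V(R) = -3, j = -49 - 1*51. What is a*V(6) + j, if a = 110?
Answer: -430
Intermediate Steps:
j = -100 (j = -49 - 51 = -100)
a*V(6) + j = 110*(-3) - 100 = -330 - 100 = -430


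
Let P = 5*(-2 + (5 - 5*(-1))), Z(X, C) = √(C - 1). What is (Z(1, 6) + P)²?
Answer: (40 + √5)² ≈ 1783.9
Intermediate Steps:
Z(X, C) = √(-1 + C)
P = 40 (P = 5*(-2 + (5 + 5)) = 5*(-2 + 10) = 5*8 = 40)
(Z(1, 6) + P)² = (√(-1 + 6) + 40)² = (√5 + 40)² = (40 + √5)²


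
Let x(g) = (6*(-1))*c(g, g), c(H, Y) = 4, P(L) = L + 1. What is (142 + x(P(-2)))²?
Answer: 13924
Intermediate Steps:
P(L) = 1 + L
x(g) = -24 (x(g) = (6*(-1))*4 = -6*4 = -24)
(142 + x(P(-2)))² = (142 - 24)² = 118² = 13924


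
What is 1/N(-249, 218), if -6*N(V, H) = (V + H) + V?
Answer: 3/140 ≈ 0.021429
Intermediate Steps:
N(V, H) = -V/3 - H/6 (N(V, H) = -((V + H) + V)/6 = -((H + V) + V)/6 = -(H + 2*V)/6 = -V/3 - H/6)
1/N(-249, 218) = 1/(-⅓*(-249) - ⅙*218) = 1/(83 - 109/3) = 1/(140/3) = 3/140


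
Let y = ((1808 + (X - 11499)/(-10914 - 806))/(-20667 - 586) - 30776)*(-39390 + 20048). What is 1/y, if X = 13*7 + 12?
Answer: 31135645/18534147727772759 ≈ 1.6799e-9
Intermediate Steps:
X = 103 (X = 91 + 12 = 103)
y = 18534147727772759/31135645 (y = ((1808 + (103 - 11499)/(-10914 - 806))/(-20667 - 586) - 30776)*(-39390 + 20048) = ((1808 - 11396/(-11720))/(-21253) - 30776)*(-19342) = ((1808 - 11396*(-1/11720))*(-1/21253) - 30776)*(-19342) = ((1808 + 2849/2930)*(-1/21253) - 30776)*(-19342) = ((5300289/2930)*(-1/21253) - 30776)*(-19342) = (-5300289/62271290 - 30776)*(-19342) = -1916466521329/62271290*(-19342) = 18534147727772759/31135645 ≈ 5.9527e+8)
1/y = 1/(18534147727772759/31135645) = 31135645/18534147727772759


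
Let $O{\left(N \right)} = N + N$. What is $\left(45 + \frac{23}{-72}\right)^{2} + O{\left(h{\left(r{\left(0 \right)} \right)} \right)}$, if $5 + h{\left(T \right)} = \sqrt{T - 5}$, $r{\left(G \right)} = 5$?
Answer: $\frac{10297249}{5184} \approx 1986.4$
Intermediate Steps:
$h{\left(T \right)} = -5 + \sqrt{-5 + T}$ ($h{\left(T \right)} = -5 + \sqrt{T - 5} = -5 + \sqrt{-5 + T}$)
$O{\left(N \right)} = 2 N$
$\left(45 + \frac{23}{-72}\right)^{2} + O{\left(h{\left(r{\left(0 \right)} \right)} \right)} = \left(45 + \frac{23}{-72}\right)^{2} + 2 \left(-5 + \sqrt{-5 + 5}\right) = \left(45 + 23 \left(- \frac{1}{72}\right)\right)^{2} + 2 \left(-5 + \sqrt{0}\right) = \left(45 - \frac{23}{72}\right)^{2} + 2 \left(-5 + 0\right) = \left(\frac{3217}{72}\right)^{2} + 2 \left(-5\right) = \frac{10349089}{5184} - 10 = \frac{10297249}{5184}$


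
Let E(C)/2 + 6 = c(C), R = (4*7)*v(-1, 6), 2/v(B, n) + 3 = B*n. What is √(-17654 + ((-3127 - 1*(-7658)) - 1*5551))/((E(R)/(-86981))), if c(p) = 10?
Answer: -86981*I*√18674/8 ≈ -1.4858e+6*I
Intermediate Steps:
v(B, n) = 2/(-3 + B*n)
R = -56/9 (R = (4*7)*(2/(-3 - 1*6)) = 28*(2/(-3 - 6)) = 28*(2/(-9)) = 28*(2*(-⅑)) = 28*(-2/9) = -56/9 ≈ -6.2222)
E(C) = 8 (E(C) = -12 + 2*10 = -12 + 20 = 8)
√(-17654 + ((-3127 - 1*(-7658)) - 1*5551))/((E(R)/(-86981))) = √(-17654 + ((-3127 - 1*(-7658)) - 1*5551))/((8/(-86981))) = √(-17654 + ((-3127 + 7658) - 5551))/((8*(-1/86981))) = √(-17654 + (4531 - 5551))/(-8/86981) = √(-17654 - 1020)*(-86981/8) = √(-18674)*(-86981/8) = (I*√18674)*(-86981/8) = -86981*I*√18674/8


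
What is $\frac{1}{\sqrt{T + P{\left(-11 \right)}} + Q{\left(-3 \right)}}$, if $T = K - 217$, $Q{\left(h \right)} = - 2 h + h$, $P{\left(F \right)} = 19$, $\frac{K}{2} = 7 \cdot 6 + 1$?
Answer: $\frac{3}{121} - \frac{4 i \sqrt{7}}{121} \approx 0.024793 - 0.087463 i$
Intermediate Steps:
$K = 86$ ($K = 2 \left(7 \cdot 6 + 1\right) = 2 \left(42 + 1\right) = 2 \cdot 43 = 86$)
$Q{\left(h \right)} = - h$
$T = -131$ ($T = 86 - 217 = -131$)
$\frac{1}{\sqrt{T + P{\left(-11 \right)}} + Q{\left(-3 \right)}} = \frac{1}{\sqrt{-131 + 19} - -3} = \frac{1}{\sqrt{-112} + 3} = \frac{1}{4 i \sqrt{7} + 3} = \frac{1}{3 + 4 i \sqrt{7}}$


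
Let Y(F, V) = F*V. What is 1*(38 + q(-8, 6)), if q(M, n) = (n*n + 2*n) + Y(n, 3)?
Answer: 104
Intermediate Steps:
q(M, n) = n² + 5*n (q(M, n) = (n*n + 2*n) + n*3 = (n² + 2*n) + 3*n = n² + 5*n)
1*(38 + q(-8, 6)) = 1*(38 + 6*(5 + 6)) = 1*(38 + 6*11) = 1*(38 + 66) = 1*104 = 104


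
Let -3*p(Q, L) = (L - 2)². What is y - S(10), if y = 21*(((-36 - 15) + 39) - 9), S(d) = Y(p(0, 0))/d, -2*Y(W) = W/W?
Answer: -8819/20 ≈ -440.95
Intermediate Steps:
p(Q, L) = -(-2 + L)²/3 (p(Q, L) = -(L - 2)²/3 = -(-2 + L)²/3)
Y(W) = -½ (Y(W) = -W/(2*W) = -½*1 = -½)
S(d) = -1/(2*d)
y = -441 (y = 21*((-51 + 39) - 9) = 21*(-12 - 9) = 21*(-21) = -441)
y - S(10) = -441 - (-1)/(2*10) = -441 - 1*(-1/20) = -441 + 1/20 = -8819/20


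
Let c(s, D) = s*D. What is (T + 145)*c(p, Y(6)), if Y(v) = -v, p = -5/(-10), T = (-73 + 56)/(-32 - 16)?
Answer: -6977/16 ≈ -436.06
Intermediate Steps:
T = 17/48 (T = -17/(-48) = -17*(-1/48) = 17/48 ≈ 0.35417)
p = ½ (p = -5*(-⅒) = ½ ≈ 0.50000)
c(s, D) = D*s
(T + 145)*c(p, Y(6)) = (17/48 + 145)*(-1*6*(½)) = 6977*(-6*½)/48 = (6977/48)*(-3) = -6977/16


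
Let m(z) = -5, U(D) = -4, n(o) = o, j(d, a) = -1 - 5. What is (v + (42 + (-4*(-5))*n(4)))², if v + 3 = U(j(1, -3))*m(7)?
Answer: 19321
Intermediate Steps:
j(d, a) = -6
v = 17 (v = -3 - 4*(-5) = -3 + 20 = 17)
(v + (42 + (-4*(-5))*n(4)))² = (17 + (42 - 4*(-5)*4))² = (17 + (42 + 20*4))² = (17 + (42 + 80))² = (17 + 122)² = 139² = 19321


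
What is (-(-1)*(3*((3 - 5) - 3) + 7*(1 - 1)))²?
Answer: 225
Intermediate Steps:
(-(-1)*(3*((3 - 5) - 3) + 7*(1 - 1)))² = (-(-1)*(3*(-2 - 3) + 7*0))² = (-(-1)*(3*(-5) + 0))² = (-(-1)*(-15 + 0))² = (-(-1)*(-15))² = (-1*15)² = (-15)² = 225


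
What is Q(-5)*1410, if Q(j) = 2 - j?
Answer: 9870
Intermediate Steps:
Q(-5)*1410 = (2 - 1*(-5))*1410 = (2 + 5)*1410 = 7*1410 = 9870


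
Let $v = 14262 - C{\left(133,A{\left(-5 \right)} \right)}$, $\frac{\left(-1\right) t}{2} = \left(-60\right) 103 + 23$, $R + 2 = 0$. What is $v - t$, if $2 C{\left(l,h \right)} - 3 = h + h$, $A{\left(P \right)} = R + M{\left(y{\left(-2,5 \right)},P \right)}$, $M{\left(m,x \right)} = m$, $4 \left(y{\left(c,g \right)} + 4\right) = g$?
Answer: $\frac{7805}{4} \approx 1951.3$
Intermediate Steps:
$R = -2$ ($R = -2 + 0 = -2$)
$y{\left(c,g \right)} = -4 + \frac{g}{4}$
$t = 12314$ ($t = - 2 \left(\left(-60\right) 103 + 23\right) = - 2 \left(-6180 + 23\right) = \left(-2\right) \left(-6157\right) = 12314$)
$A{\left(P \right)} = - \frac{19}{4}$ ($A{\left(P \right)} = -2 + \left(-4 + \frac{1}{4} \cdot 5\right) = -2 + \left(-4 + \frac{5}{4}\right) = -2 - \frac{11}{4} = - \frac{19}{4}$)
$C{\left(l,h \right)} = \frac{3}{2} + h$ ($C{\left(l,h \right)} = \frac{3}{2} + \frac{h + h}{2} = \frac{3}{2} + \frac{2 h}{2} = \frac{3}{2} + h$)
$v = \frac{57061}{4}$ ($v = 14262 - \left(\frac{3}{2} - \frac{19}{4}\right) = 14262 - - \frac{13}{4} = 14262 + \frac{13}{4} = \frac{57061}{4} \approx 14265.0$)
$v - t = \frac{57061}{4} - 12314 = \frac{7805}{4}$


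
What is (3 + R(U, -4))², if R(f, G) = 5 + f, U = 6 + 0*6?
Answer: 196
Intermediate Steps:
U = 6 (U = 6 + 0 = 6)
(3 + R(U, -4))² = (3 + (5 + 6))² = (3 + 11)² = 14² = 196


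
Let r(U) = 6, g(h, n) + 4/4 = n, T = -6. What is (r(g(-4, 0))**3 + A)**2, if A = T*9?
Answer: 26244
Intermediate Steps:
A = -54 (A = -6*9 = -54)
g(h, n) = -1 + n
(r(g(-4, 0))**3 + A)**2 = (6**3 - 54)**2 = (216 - 54)**2 = 162**2 = 26244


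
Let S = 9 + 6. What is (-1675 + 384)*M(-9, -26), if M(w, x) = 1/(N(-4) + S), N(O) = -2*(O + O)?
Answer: -1291/31 ≈ -41.645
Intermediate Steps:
N(O) = -4*O
S = 15
M(w, x) = 1/31 (M(w, x) = 1/(-4*(-4) + 15) = 1/(16 + 15) = 1/31)
(-1675 + 384)*M(-9, -26) = (-1675 + 384)*(1/31) = -1291*1/31 = -1291/31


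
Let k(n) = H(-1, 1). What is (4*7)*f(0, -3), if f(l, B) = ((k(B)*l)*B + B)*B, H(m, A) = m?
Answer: 252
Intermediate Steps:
k(n) = -1
f(l, B) = B*(B - B*l) (f(l, B) = ((-l)*B + B)*B = (-B*l + B)*B = (B - B*l)*B = B*(B - B*l))
(4*7)*f(0, -3) = (4*7)*((-3)²*(1 - 1*0)) = 28*(9*(1 + 0)) = 28*(9*1) = 28*9 = 252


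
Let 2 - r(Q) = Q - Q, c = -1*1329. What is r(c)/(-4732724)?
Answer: -1/2366362 ≈ -4.2259e-7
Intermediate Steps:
c = -1329
r(Q) = 2 (r(Q) = 2 - (Q - Q) = 2 - 1*0 = 2 + 0 = 2)
r(c)/(-4732724) = 2/(-4732724) = 2*(-1/4732724) = -1/2366362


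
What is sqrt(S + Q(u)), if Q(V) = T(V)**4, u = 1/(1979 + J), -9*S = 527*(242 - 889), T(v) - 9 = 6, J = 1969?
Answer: sqrt(796594)/3 ≈ 297.51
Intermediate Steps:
T(v) = 15 (T(v) = 9 + 6 = 15)
S = 340969/9 (S = -527*(242 - 889)/9 = -527*(-647)/9 = -1/9*(-340969) = 340969/9 ≈ 37885.)
u = 1/3948 (u = 1/(1979 + 1969) = 1/3948 ≈ 0.00025329)
Q(V) = 50625 (Q(V) = 15**4 = 50625)
sqrt(S + Q(u)) = sqrt(340969/9 + 50625) = sqrt(796594/9) = sqrt(796594)/3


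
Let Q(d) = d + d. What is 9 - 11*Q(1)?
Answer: -13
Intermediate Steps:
Q(d) = 2*d
9 - 11*Q(1) = 9 - 22 = -13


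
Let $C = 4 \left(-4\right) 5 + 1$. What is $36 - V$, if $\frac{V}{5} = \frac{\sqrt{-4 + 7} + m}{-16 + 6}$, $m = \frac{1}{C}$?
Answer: $\frac{5687}{158} + \frac{\sqrt{3}}{2} \approx 36.86$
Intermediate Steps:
$C = -79$ ($C = \left(-16\right) 5 + 1 = -80 + 1 = -79$)
$m = - \frac{1}{79}$ ($m = \frac{1}{-79} = - \frac{1}{79} \approx -0.012658$)
$V = \frac{1}{158} - \frac{\sqrt{3}}{2}$ ($V = 5 \frac{\sqrt{-4 + 7} - \frac{1}{79}}{-16 + 6} = 5 \frac{\sqrt{3} - \frac{1}{79}}{-10} = 5 \left(- \frac{1}{79} + \sqrt{3}\right) \left(- \frac{1}{10}\right) = 5 \left(\frac{1}{790} - \frac{\sqrt{3}}{10}\right) = \frac{1}{158} - \frac{\sqrt{3}}{2} \approx -0.8597$)
$36 - V = 36 - \left(\frac{1}{158} - \frac{\sqrt{3}}{2}\right) = \frac{5687}{158} + \frac{\sqrt{3}}{2}$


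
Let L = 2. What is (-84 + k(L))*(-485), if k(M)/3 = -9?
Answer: 53835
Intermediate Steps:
k(M) = -27 (k(M) = 3*(-9) = -27)
(-84 + k(L))*(-485) = (-84 - 27)*(-485) = -111*(-485) = 53835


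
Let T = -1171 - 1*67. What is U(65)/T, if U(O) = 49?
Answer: -49/1238 ≈ -0.039580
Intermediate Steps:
T = -1238 (T = -1171 - 67 = -1238)
U(65)/T = 49/(-1238) = 49*(-1/1238) = -49/1238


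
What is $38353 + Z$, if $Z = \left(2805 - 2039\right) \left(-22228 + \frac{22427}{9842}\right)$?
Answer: $- \frac{83590810154}{4921} \approx -1.6987 \cdot 10^{7}$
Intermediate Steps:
$Z = - \frac{83779545267}{4921}$ ($Z = 766 \left(-22228 + 22427 \cdot \frac{1}{9842}\right) = 766 \left(-22228 + \frac{22427}{9842}\right) = 766 \left(- \frac{218745549}{9842}\right) = - \frac{83779545267}{4921} \approx -1.7025 \cdot 10^{7}$)
$38353 + Z = 38353 - \frac{83779545267}{4921} = - \frac{83590810154}{4921}$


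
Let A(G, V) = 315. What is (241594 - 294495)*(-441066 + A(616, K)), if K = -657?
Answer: 23316168651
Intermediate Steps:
(241594 - 294495)*(-441066 + A(616, K)) = (241594 - 294495)*(-441066 + 315) = -52901*(-440751) = 23316168651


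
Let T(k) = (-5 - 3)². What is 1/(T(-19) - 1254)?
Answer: -1/1190 ≈ -0.00084034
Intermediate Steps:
T(k) = 64 (T(k) = (-8)² = 64)
1/(T(-19) - 1254) = 1/(64 - 1254) = 1/(-1190) = -1/1190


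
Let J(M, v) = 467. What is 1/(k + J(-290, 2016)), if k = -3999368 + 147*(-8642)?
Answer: -1/5269275 ≈ -1.8978e-7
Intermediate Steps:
k = -5269742 (k = -3999368 - 1270374 = -5269742)
1/(k + J(-290, 2016)) = 1/(-5269742 + 467) = 1/(-5269275) = -1/5269275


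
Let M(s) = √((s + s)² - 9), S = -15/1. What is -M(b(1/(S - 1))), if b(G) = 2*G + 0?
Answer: -I*√143/4 ≈ -2.9896*I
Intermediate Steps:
S = -15 (S = -15*1 = -15)
b(G) = 2*G
M(s) = √(-9 + 4*s²) (M(s) = √((2*s)² - 9) = √(4*s² - 9) = √(-9 + 4*s²))
-M(b(1/(S - 1))) = -√(-9 + 4*(2/(-15 - 1))²) = -√(-9 + 4*(2/(-16))²) = -√(-9 + 4*(2*(-1/16))²) = -√(-9 + 4*(-⅛)²) = -√(-9 + 4*(1/64)) = -√(-9 + 1/16) = -√(-143/16) = -I*√143/4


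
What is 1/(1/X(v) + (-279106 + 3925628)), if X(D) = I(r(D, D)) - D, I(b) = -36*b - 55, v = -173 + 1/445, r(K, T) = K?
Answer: 2823933/10297533811471 ≈ 2.7423e-7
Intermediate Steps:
v = -76984/445 (v = -173 + 1/445 = -76984/445 ≈ -173.00)
I(b) = -55 - 36*b
X(D) = -55 - 37*D (X(D) = (-55 - 36*D) - D = -55 - 37*D)
1/(1/X(v) + (-279106 + 3925628)) = 1/(1/(-55 - 37*(-76984/445)) + (-279106 + 3925628)) = 1/(1/(-55 + 2848408/445) + 3646522) = 1/(1/(2823933/445) + 3646522) = 1/(445/2823933 + 3646522) = 1/(10297533811471/2823933) = 2823933/10297533811471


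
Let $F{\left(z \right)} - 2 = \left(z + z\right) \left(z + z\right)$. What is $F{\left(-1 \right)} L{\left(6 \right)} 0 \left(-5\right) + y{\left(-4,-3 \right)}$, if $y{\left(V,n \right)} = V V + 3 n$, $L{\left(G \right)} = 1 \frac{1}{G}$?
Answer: $7$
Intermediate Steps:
$F{\left(z \right)} = 2 + 4 z^{2}$ ($F{\left(z \right)} = 2 + \left(z + z\right) \left(z + z\right) = 2 + 2 z 2 z = 2 + 4 z^{2}$)
$L{\left(G \right)} = \frac{1}{G}$
$y{\left(V,n \right)} = V^{2} + 3 n$
$F{\left(-1 \right)} L{\left(6 \right)} 0 \left(-5\right) + y{\left(-4,-3 \right)} = \frac{2 + 4 \left(-1\right)^{2}}{6} \cdot 0 \left(-5\right) + \left(\left(-4\right)^{2} + 3 \left(-3\right)\right) = \left(2 + 4 \cdot 1\right) \frac{1}{6} \cdot 0 \left(-5\right) + \left(16 - 9\right) = \left(2 + 4\right) \frac{1}{6} \cdot 0 \left(-5\right) + 7 = 6 \cdot \frac{1}{6} \cdot 0 \left(-5\right) + 7 = 1 \cdot 0 \left(-5\right) + 7 = 0 \left(-5\right) + 7 = 0 + 7 = 7$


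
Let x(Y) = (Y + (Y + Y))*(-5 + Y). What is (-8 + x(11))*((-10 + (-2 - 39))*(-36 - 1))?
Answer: 358530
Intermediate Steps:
x(Y) = 3*Y*(-5 + Y) (x(Y) = (Y + 2*Y)*(-5 + Y) = (3*Y)*(-5 + Y) = 3*Y*(-5 + Y))
(-8 + x(11))*((-10 + (-2 - 39))*(-36 - 1)) = (-8 + 3*11*(-5 + 11))*((-10 + (-2 - 39))*(-36 - 1)) = (-8 + 3*11*6)*((-10 - 41)*(-37)) = (-8 + 198)*(-51*(-37)) = 190*1887 = 358530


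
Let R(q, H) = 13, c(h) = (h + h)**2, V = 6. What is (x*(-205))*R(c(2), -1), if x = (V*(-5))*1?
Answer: 79950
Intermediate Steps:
c(h) = 4*h**2 (c(h) = (2*h)**2 = 4*h**2)
x = -30 (x = (6*(-5))*1 = -30*1 = -30)
(x*(-205))*R(c(2), -1) = -30*(-205)*13 = 6150*13 = 79950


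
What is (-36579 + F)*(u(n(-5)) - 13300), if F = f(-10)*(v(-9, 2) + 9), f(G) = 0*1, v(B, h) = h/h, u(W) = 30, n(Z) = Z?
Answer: 485403330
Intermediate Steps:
v(B, h) = 1
f(G) = 0
F = 0 (F = 0*(1 + 9) = 0*10 = 0)
(-36579 + F)*(u(n(-5)) - 13300) = (-36579 + 0)*(30 - 13300) = -36579*(-13270) = 485403330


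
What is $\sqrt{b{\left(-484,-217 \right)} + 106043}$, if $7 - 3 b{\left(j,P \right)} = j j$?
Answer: $2 \sqrt{6990} \approx 167.21$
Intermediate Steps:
$b{\left(j,P \right)} = \frac{7}{3} - \frac{j^{2}}{3}$ ($b{\left(j,P \right)} = \frac{7}{3} - \frac{j j}{3} = \frac{7}{3} - \frac{j^{2}}{3}$)
$\sqrt{b{\left(-484,-217 \right)} + 106043} = \sqrt{\left(\frac{7}{3} - \frac{\left(-484\right)^{2}}{3}\right) + 106043} = \sqrt{\left(\frac{7}{3} - \frac{234256}{3}\right) + 106043} = \sqrt{-78083 + 106043} = \sqrt{27960} = 2 \sqrt{6990}$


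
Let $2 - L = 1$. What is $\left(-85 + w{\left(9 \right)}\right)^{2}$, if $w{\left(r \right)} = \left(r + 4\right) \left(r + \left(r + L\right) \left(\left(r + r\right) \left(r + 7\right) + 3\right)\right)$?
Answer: $1433531044$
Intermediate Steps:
$L = 1$ ($L = 2 - 1 = 1$)
$w{\left(r \right)} = \left(4 + r\right) \left(r + \left(1 + r\right) \left(3 + 2 r \left(7 + r\right)\right)\right)$ ($w{\left(r \right)} = \left(r + 4\right) \left(r + \left(r + 1\right) \left(\left(r + r\right) \left(r + 7\right) + 3\right)\right) = \left(4 + r\right) \left(r + \left(1 + r\right) \left(2 r \left(7 + r\right) + 3\right)\right) = \left(4 + r\right) \left(r + \left(1 + r\right) \left(3 + 2 r \left(7 + r\right)\right)\right)$)
$\left(-85 + w{\left(9 \right)}\right)^{2} = \left(-85 + \left(12 + 2 \cdot 9^{4} + 24 \cdot 9^{3} + 75 \cdot 9 + 82 \cdot 9^{2}\right)\right)^{2} = \left(-85 + \left(12 + 2 \cdot 6561 + 24 \cdot 729 + 675 + 82 \cdot 81\right)\right)^{2} = \left(-85 + \left(12 + 13122 + 17496 + 675 + 6642\right)\right)^{2} = \left(-85 + 37947\right)^{2} = 37862^{2} = 1433531044$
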